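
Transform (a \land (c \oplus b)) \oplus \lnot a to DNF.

(a \land c \land \lnot b) \lor (a \land \lnot c \land b) \lor \lnot a

(a \land (c \oplus b)) \oplus \lnot a
= (a \land (c \oplus b) \land \lnot \lnot a) \lor (\lnot (a \land (c \oplus b)) \land \lnot a)   [expand \oplus]
= (a \land ((c \land \lnot b) \lor (\lnot c \land b)) \land \lnot \lnot a) \lor (\lnot (a \land (c \oplus b)) \land \lnot a)   [expand \oplus]
= (a \land ((c \land \lnot b) \lor (\lnot c \land b)) \land \lnot \lnot a) \lor (\lnot (a \land ((c \land \lnot b) \lor (\lnot c \land b))) \land \lnot a)   [expand \oplus]
= (a \land ((c \land \lnot b) \lor (\lnot c \land b)) \land a) \lor (\lnot (a \land ((c \land \lnot b) \lor (\lnot c \land b))) \land \lnot a)   [double negation]
= (a \land ((c \land \lnot b) \lor (\lnot c \land b)) \land a) \lor ((\lnot a \lor \lnot ((c \land \lnot b) \lor (\lnot c \land b))) \land \lnot a)   [De Morgan]
= (a \land ((c \land \lnot b) \lor (\lnot c \land b)) \land a) \lor ((\lnot a \lor (\lnot (c \land \lnot b) \land \lnot (\lnot c \land b))) \land \lnot a)   [De Morgan]
= (a \land ((c \land \lnot b) \lor (\lnot c \land b)) \land a) \lor ((\lnot a \lor ((\lnot c \lor \lnot \lnot b) \land \lnot (\lnot c \land b))) \land \lnot a)   [De Morgan]
= (a \land ((c \land \lnot b) \lor (\lnot c \land b)) \land a) \lor ((\lnot a \lor ((\lnot c \lor b) \land \lnot (\lnot c \land b))) \land \lnot a)   [double negation]
= (a \land ((c \land \lnot b) \lor (\lnot c \land b)) \land a) \lor ((\lnot a \lor ((\lnot c \lor b) \land (\lnot \lnot c \lor \lnot b))) \land \lnot a)   [De Morgan]
= (a \land ((c \land \lnot b) \lor (\lnot c \land b)) \land a) \lor ((\lnot a \lor ((\lnot c \lor b) \land (c \lor \lnot b))) \land \lnot a)   [double negation]
= (a \land c \land \lnot b \land a) \lor (a \land \lnot c \land b \land a) \lor (\lnot a \land \lnot a) \lor (\lnot c \land c \land \lnot a) \lor (\lnot c \land \lnot b \land \lnot a) \lor (b \land c \land \lnot a) \lor (b \land \lnot b \land \lnot a)   [distribute \land over \lor]
= (a \land c \land \lnot b) \lor (a \land \lnot c \land b) \lor \lnot a   [simplify]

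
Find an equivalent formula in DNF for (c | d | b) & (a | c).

c | (d & a) | (b & a)

(c | d | b) & (a | c)
≡ (c & a) | (c & c) | (d & a) | (d & c) | (b & a) | (b & c)   [distribute & over |]
≡ c | (d & a) | (b & a)   [simplify]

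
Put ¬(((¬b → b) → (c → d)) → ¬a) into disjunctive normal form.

¬(((¬b → b) → (c → d)) → ¬a)
≡ ¬(¬((¬b → b) → (c → d)) ∨ ¬a)   [eliminate →]
≡ ¬(¬(¬(¬b → b) ∨ (c → d)) ∨ ¬a)   [eliminate →]
≡ ¬(¬(¬(¬¬b ∨ b) ∨ (c → d)) ∨ ¬a)   [eliminate →]
≡ ¬(¬(¬(¬¬b ∨ b) ∨ ¬c ∨ d) ∨ ¬a)   [eliminate →]
≡ ¬¬(¬(¬¬b ∨ b) ∨ ¬c ∨ d) ∧ ¬¬a   [De Morgan]
≡ (¬(¬¬b ∨ b) ∨ ¬c ∨ d) ∧ ¬¬a   [double negation]
≡ ((¬¬¬b ∧ ¬b) ∨ ¬c ∨ d) ∧ ¬¬a   [De Morgan]
≡ ((¬b ∧ ¬b) ∨ ¬c ∨ d) ∧ ¬¬a   [double negation]
≡ ((¬b ∧ ¬b) ∨ ¬c ∨ d) ∧ a   [double negation]
≡ (¬b ∧ ¬b ∧ a) ∨ (¬c ∧ a) ∨ (d ∧ a)   [distribute ∧ over ∨]
≡ (¬b ∧ a) ∨ (¬c ∧ a) ∨ (d ∧ a)   [simplify]

(¬b ∧ a) ∨ (¬c ∧ a) ∨ (d ∧ a)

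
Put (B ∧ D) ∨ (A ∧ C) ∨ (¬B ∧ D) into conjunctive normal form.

(D ∨ A) ∧ (D ∨ C)

(B ∧ D) ∨ (A ∧ C) ∨ (¬B ∧ D)
⇔ (B ∨ A ∨ ¬B) ∧ (B ∨ A ∨ D) ∧ (B ∨ C ∨ ¬B) ∧ (B ∨ C ∨ D) ∧ (D ∨ A ∨ ¬B) ∧ (D ∨ A ∨ D) ∧ (D ∨ C ∨ ¬B) ∧ (D ∨ C ∨ D)   (distribute ∨ over ∧)
⇔ (D ∨ A) ∧ (D ∨ C)   (simplify)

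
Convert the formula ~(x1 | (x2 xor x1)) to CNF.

~x1 & (~x2 | x1)

~(x1 | (x2 xor x1))
⇔ ~(x1 | ((x2 | x1) & ~(x2 & x1)))   — expand xor
⇔ ~x1 & ~((x2 | x1) & ~(x2 & x1))   — De Morgan
⇔ ~x1 & (~(x2 | x1) | ~~(x2 & x1))   — De Morgan
⇔ ~x1 & ((~x2 & ~x1) | ~~(x2 & x1))   — De Morgan
⇔ ~x1 & ((~x2 & ~x1) | (x2 & x1))   — double negation
⇔ ~x1 & (~x2 | x2) & (~x2 | x1) & (~x1 | x2) & (~x1 | x1)   — distribute | over &
⇔ ~x1 & (~x2 | x1)   — simplify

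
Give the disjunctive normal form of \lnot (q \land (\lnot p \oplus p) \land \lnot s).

\lnot (q \land (\lnot p \oplus p) \land \lnot s)
≡ \lnot (q \land ((\lnot p \land \lnot p) \lor (\lnot \lnot p \land p)) \land \lnot s)   [expand \oplus]
≡ \lnot q \lor \lnot ((\lnot p \land \lnot p) \lor (\lnot \lnot p \land p)) \lor \lnot \lnot s   [De Morgan]
≡ \lnot q \lor (\lnot (\lnot p \land \lnot p) \land \lnot (\lnot \lnot p \land p)) \lor \lnot \lnot s   [De Morgan]
≡ \lnot q \lor ((\lnot \lnot p \lor \lnot \lnot p) \land \lnot (\lnot \lnot p \land p)) \lor \lnot \lnot s   [De Morgan]
≡ \lnot q \lor ((p \lor \lnot \lnot p) \land \lnot (\lnot \lnot p \land p)) \lor \lnot \lnot s   [double negation]
≡ \lnot q \lor ((p \lor p) \land \lnot (\lnot \lnot p \land p)) \lor \lnot \lnot s   [double negation]
≡ \lnot q \lor ((p \lor p) \land (\lnot \lnot \lnot p \lor \lnot p)) \lor \lnot \lnot s   [De Morgan]
≡ \lnot q \lor ((p \lor p) \land (\lnot p \lor \lnot p)) \lor \lnot \lnot s   [double negation]
≡ \lnot q \lor ((p \lor p) \land (\lnot p \lor \lnot p)) \lor s   [double negation]
≡ \lnot q \lor (p \land \lnot p) \lor (p \land \lnot p) \lor (p \land \lnot p) \lor (p \land \lnot p) \lor s   [distribute \land over \lor]
≡ \lnot q \lor s   [simplify]

\lnot q \lor s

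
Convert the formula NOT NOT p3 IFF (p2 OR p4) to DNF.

NOT NOT p3 IFF (p2 OR p4)
⇔ (NOT NOT p3 IMPLIES (p2 OR p4)) AND ((p2 OR p4) IMPLIES NOT NOT p3)
⇔ (NOT NOT NOT p3 OR p2 OR p4) AND ((p2 OR p4) IMPLIES NOT NOT p3)
⇔ (NOT NOT NOT p3 OR p2 OR p4) AND (NOT (p2 OR p4) OR NOT NOT p3)
⇔ (NOT p3 OR p2 OR p4) AND (NOT (p2 OR p4) OR NOT NOT p3)
⇔ (NOT p3 OR p2 OR p4) AND ((NOT p2 AND NOT p4) OR NOT NOT p3)
⇔ (NOT p3 OR p2 OR p4) AND ((NOT p2 AND NOT p4) OR p3)
⇔ (NOT p3 AND NOT p2 AND NOT p4) OR (NOT p3 AND p3) OR (p2 AND NOT p2 AND NOT p4) OR (p2 AND p3) OR (p4 AND NOT p2 AND NOT p4) OR (p4 AND p3)
⇔ (NOT p3 AND NOT p2 AND NOT p4) OR (p2 AND p3) OR (p4 AND p3)

(NOT p3 AND NOT p2 AND NOT p4) OR (p2 AND p3) OR (p4 AND p3)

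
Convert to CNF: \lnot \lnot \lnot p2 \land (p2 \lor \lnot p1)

\lnot \lnot \lnot p2 \land (p2 \lor \lnot p1)
≡ \lnot p2 \land (p2 \lor \lnot p1)   (double negation)

\lnot p2 \land (p2 \lor \lnot p1)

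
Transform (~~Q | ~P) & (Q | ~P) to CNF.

Q | ~P

(~~Q | ~P) & (Q | ~P)
≡ (Q | ~P) & (Q | ~P)
≡ Q | ~P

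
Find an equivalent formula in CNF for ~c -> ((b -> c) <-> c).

c | b

~c -> ((b -> c) <-> c)
≡ ~~c | ((b -> c) <-> c)   — eliminate ->
≡ ~~c | (((b -> c) -> c) & (c -> (b -> c)))   — eliminate <->
≡ ~~c | ((~(b -> c) | c) & (c -> (b -> c)))   — eliminate ->
≡ ~~c | ((~(~b | c) | c) & (c -> (b -> c)))   — eliminate ->
≡ ~~c | ((~(~b | c) | c) & (~c | (b -> c)))   — eliminate ->
≡ ~~c | ((~(~b | c) | c) & (~c | ~b | c))   — eliminate ->
≡ c | ((~(~b | c) | c) & (~c | ~b | c))   — double negation
≡ c | (((~~b & ~c) | c) & (~c | ~b | c))   — De Morgan
≡ c | (((b & ~c) | c) & (~c | ~b | c))   — double negation
≡ (c | b | c) & (c | ~c | c) & (c | ~c | ~b | c)   — distribute | over &
≡ c | b   — simplify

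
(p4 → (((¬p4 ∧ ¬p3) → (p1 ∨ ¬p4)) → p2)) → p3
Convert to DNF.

(p4 → (((¬p4 ∧ ¬p3) → (p1 ∨ ¬p4)) → p2)) → p3
= ¬(p4 → (((¬p4 ∧ ¬p3) → (p1 ∨ ¬p4)) → p2)) ∨ p3
= ¬(¬p4 ∨ (((¬p4 ∧ ¬p3) → (p1 ∨ ¬p4)) → p2)) ∨ p3
= ¬(¬p4 ∨ ¬((¬p4 ∧ ¬p3) → (p1 ∨ ¬p4)) ∨ p2) ∨ p3
= ¬(¬p4 ∨ ¬(¬(¬p4 ∧ ¬p3) ∨ p1 ∨ ¬p4) ∨ p2) ∨ p3
= (¬¬p4 ∧ ¬¬(¬(¬p4 ∧ ¬p3) ∨ p1 ∨ ¬p4) ∧ ¬p2) ∨ p3
= (p4 ∧ ¬¬(¬(¬p4 ∧ ¬p3) ∨ p1 ∨ ¬p4) ∧ ¬p2) ∨ p3
= (p4 ∧ (¬(¬p4 ∧ ¬p3) ∨ p1 ∨ ¬p4) ∧ ¬p2) ∨ p3
= (p4 ∧ (¬¬p4 ∨ ¬¬p3 ∨ p1 ∨ ¬p4) ∧ ¬p2) ∨ p3
= (p4 ∧ (p4 ∨ ¬¬p3 ∨ p1 ∨ ¬p4) ∧ ¬p2) ∨ p3
= (p4 ∧ (p4 ∨ p3 ∨ p1 ∨ ¬p4) ∧ ¬p2) ∨ p3
= (p4 ∧ p4 ∧ ¬p2) ∨ (p4 ∧ p3 ∧ ¬p2) ∨ (p4 ∧ p1 ∧ ¬p2) ∨ (p4 ∧ ¬p4 ∧ ¬p2) ∨ p3
= (p4 ∧ ¬p2) ∨ p3

(p4 ∧ ¬p2) ∨ p3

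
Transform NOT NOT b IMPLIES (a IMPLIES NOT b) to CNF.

NOT NOT b IMPLIES (a IMPLIES NOT b)
≡ NOT NOT NOT b OR (a IMPLIES NOT b)   [eliminate IMPLIES]
≡ NOT NOT NOT b OR NOT a OR NOT b   [eliminate IMPLIES]
≡ NOT b OR NOT a OR NOT b   [double negation]
≡ NOT b OR NOT a   [simplify]

NOT b OR NOT a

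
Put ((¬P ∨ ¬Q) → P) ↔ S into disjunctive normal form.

(¬P ∧ ¬S) ∨ (S ∧ P)

((¬P ∨ ¬Q) → P) ↔ S
= (((¬P ∨ ¬Q) → P) → S) ∧ (S → ((¬P ∨ ¬Q) → P))   [eliminate ↔]
= (¬((¬P ∨ ¬Q) → P) ∨ S) ∧ (S → ((¬P ∨ ¬Q) → P))   [eliminate →]
= (¬(¬(¬P ∨ ¬Q) ∨ P) ∨ S) ∧ (S → ((¬P ∨ ¬Q) → P))   [eliminate →]
= (¬(¬(¬P ∨ ¬Q) ∨ P) ∨ S) ∧ (¬S ∨ ((¬P ∨ ¬Q) → P))   [eliminate →]
= (¬(¬(¬P ∨ ¬Q) ∨ P) ∨ S) ∧ (¬S ∨ ¬(¬P ∨ ¬Q) ∨ P)   [eliminate →]
= ((¬¬(¬P ∨ ¬Q) ∧ ¬P) ∨ S) ∧ (¬S ∨ ¬(¬P ∨ ¬Q) ∨ P)   [De Morgan]
= (((¬P ∨ ¬Q) ∧ ¬P) ∨ S) ∧ (¬S ∨ ¬(¬P ∨ ¬Q) ∨ P)   [double negation]
= (((¬P ∨ ¬Q) ∧ ¬P) ∨ S) ∧ (¬S ∨ (¬¬P ∧ ¬¬Q) ∨ P)   [De Morgan]
= (((¬P ∨ ¬Q) ∧ ¬P) ∨ S) ∧ (¬S ∨ (P ∧ ¬¬Q) ∨ P)   [double negation]
= (((¬P ∨ ¬Q) ∧ ¬P) ∨ S) ∧ (¬S ∨ (P ∧ Q) ∨ P)   [double negation]
= (¬P ∧ ¬P ∧ ¬S) ∨ (¬P ∧ ¬P ∧ P ∧ Q) ∨ (¬P ∧ ¬P ∧ P) ∨ (¬Q ∧ ¬P ∧ ¬S) ∨ (¬Q ∧ ¬P ∧ P ∧ Q) ∨ (¬Q ∧ ¬P ∧ P) ∨ (S ∧ ¬S) ∨ (S ∧ P ∧ Q) ∨ (S ∧ P)   [distribute ∧ over ∨]
= (¬P ∧ ¬S) ∨ (S ∧ P)   [simplify]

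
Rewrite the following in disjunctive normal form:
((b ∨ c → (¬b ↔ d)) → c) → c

¬b ∧ ¬c ∨ b ∧ ¬d ∧ ¬c ∨ c

((b ∨ c → (¬b ↔ d)) → c) → c
⇔ ¬((b ∨ c → (¬b ↔ d)) → c) ∨ c   — eliminate →
⇔ ¬(¬(b ∨ c → (¬b ↔ d)) ∨ c) ∨ c   — eliminate →
⇔ ¬(¬(¬(b ∨ c) ∨ (¬b ↔ d)) ∨ c) ∨ c   — eliminate →
⇔ ¬(¬(¬(b ∨ c) ∨ (¬b → d) ∧ (d → ¬b)) ∨ c) ∨ c   — eliminate ↔
⇔ ¬(¬(¬(b ∨ c) ∨ (¬¬b ∨ d) ∧ (d → ¬b)) ∨ c) ∨ c   — eliminate →
⇔ ¬(¬(¬(b ∨ c) ∨ (¬¬b ∨ d) ∧ (¬d ∨ ¬b)) ∨ c) ∨ c   — eliminate →
⇔ ¬¬(¬(b ∨ c) ∨ (¬¬b ∨ d) ∧ (¬d ∨ ¬b)) ∧ ¬c ∨ c   — De Morgan
⇔ (¬(b ∨ c) ∨ (¬¬b ∨ d) ∧ (¬d ∨ ¬b)) ∧ ¬c ∨ c   — double negation
⇔ (¬b ∧ ¬c ∨ (¬¬b ∨ d) ∧ (¬d ∨ ¬b)) ∧ ¬c ∨ c   — De Morgan
⇔ (¬b ∧ ¬c ∨ (b ∨ d) ∧ (¬d ∨ ¬b)) ∧ ¬c ∨ c   — double negation
⇔ ¬b ∧ ¬c ∧ ¬c ∨ b ∧ ¬d ∧ ¬c ∨ b ∧ ¬b ∧ ¬c ∨ d ∧ ¬d ∧ ¬c ∨ d ∧ ¬b ∧ ¬c ∨ c   — distribute ∧ over ∨
⇔ ¬b ∧ ¬c ∨ b ∧ ¬d ∧ ¬c ∨ c   — simplify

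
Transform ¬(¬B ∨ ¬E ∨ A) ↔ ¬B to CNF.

(¬B ∨ ¬E ∨ A) ∧ B

¬(¬B ∨ ¬E ∨ A) ↔ ¬B
≡ (¬(¬B ∨ ¬E ∨ A) → ¬B) ∧ (¬B → ¬(¬B ∨ ¬E ∨ A))   — eliminate ↔
≡ (¬¬(¬B ∨ ¬E ∨ A) ∨ ¬B) ∧ (¬B → ¬(¬B ∨ ¬E ∨ A))   — eliminate →
≡ (¬¬(¬B ∨ ¬E ∨ A) ∨ ¬B) ∧ (¬¬B ∨ ¬(¬B ∨ ¬E ∨ A))   — eliminate →
≡ (¬B ∨ ¬E ∨ A ∨ ¬B) ∧ (¬¬B ∨ ¬(¬B ∨ ¬E ∨ A))   — double negation
≡ (¬B ∨ ¬E ∨ A ∨ ¬B) ∧ (B ∨ ¬(¬B ∨ ¬E ∨ A))   — double negation
≡ (¬B ∨ ¬E ∨ A ∨ ¬B) ∧ (B ∨ (¬¬B ∧ ¬¬E ∧ ¬A))   — De Morgan
≡ (¬B ∨ ¬E ∨ A ∨ ¬B) ∧ (B ∨ (B ∧ ¬¬E ∧ ¬A))   — double negation
≡ (¬B ∨ ¬E ∨ A ∨ ¬B) ∧ (B ∨ (B ∧ E ∧ ¬A))   — double negation
≡ (¬B ∨ ¬E ∨ A ∨ ¬B) ∧ (B ∨ B) ∧ (B ∨ E) ∧ (B ∨ ¬A)   — distribute ∨ over ∧
≡ (¬B ∨ ¬E ∨ A) ∧ B   — simplify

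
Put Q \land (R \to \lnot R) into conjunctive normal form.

Q \land (R \to \lnot R)
≡ Q \land (\lnot R \lor \lnot R)
≡ Q \land \lnot R

Q \land \lnot R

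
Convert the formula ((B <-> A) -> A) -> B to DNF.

(~B & ~A) | B

((B <-> A) -> A) -> B
⇔ ~((B <-> A) -> A) | B
⇔ ~(~(B <-> A) | A) | B
⇔ ~(~((B -> A) & (A -> B)) | A) | B
⇔ ~(~((~B | A) & (A -> B)) | A) | B
⇔ ~(~((~B | A) & (~A | B)) | A) | B
⇔ (~~((~B | A) & (~A | B)) & ~A) | B
⇔ ((~B | A) & (~A | B) & ~A) | B
⇔ (~B & ~A & ~A) | (~B & B & ~A) | (A & ~A & ~A) | (A & B & ~A) | B
⇔ (~B & ~A) | B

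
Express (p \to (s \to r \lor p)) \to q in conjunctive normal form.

(p \to (s \to r \lor p)) \to q
≡ \lnot (p \to (s \to r \lor p)) \lor q   (eliminate \to)
≡ \lnot (\lnot p \lor (s \to r \lor p)) \lor q   (eliminate \to)
≡ \lnot (\lnot p \lor \lnot s \lor r \lor p) \lor q   (eliminate \to)
≡ \lnot \lnot p \land \lnot \lnot s \land \lnot r \land \lnot p \lor q   (De Morgan)
≡ p \land \lnot \lnot s \land \lnot r \land \lnot p \lor q   (double negation)
≡ p \land s \land \lnot r \land \lnot p \lor q   (double negation)
≡ (p \lor q) \land (s \lor q) \land (\lnot r \lor q) \land (\lnot p \lor q)   (distribute \lor over \land)

(p \lor q) \land (s \lor q) \land (\lnot r \lor q) \land (\lnot p \lor q)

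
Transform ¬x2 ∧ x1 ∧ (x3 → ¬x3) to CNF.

¬x2 ∧ x1 ∧ ¬x3

¬x2 ∧ x1 ∧ (x3 → ¬x3)
= ¬x2 ∧ x1 ∧ (¬x3 ∨ ¬x3)   (eliminate →)
= ¬x2 ∧ x1 ∧ ¬x3   (simplify)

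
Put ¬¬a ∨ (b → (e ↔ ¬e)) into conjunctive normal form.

(a ∨ ¬b ∨ ¬e) ∧ (a ∨ ¬b ∨ e)

¬¬a ∨ (b → (e ↔ ¬e))
≡ ¬¬a ∨ ¬b ∨ (e ↔ ¬e)   [eliminate →]
≡ ¬¬a ∨ ¬b ∨ ((e → ¬e) ∧ (¬e → e))   [eliminate ↔]
≡ ¬¬a ∨ ¬b ∨ ((¬e ∨ ¬e) ∧ (¬e → e))   [eliminate →]
≡ ¬¬a ∨ ¬b ∨ ((¬e ∨ ¬e) ∧ (¬¬e ∨ e))   [eliminate →]
≡ a ∨ ¬b ∨ ((¬e ∨ ¬e) ∧ (¬¬e ∨ e))   [double negation]
≡ a ∨ ¬b ∨ ((¬e ∨ ¬e) ∧ (e ∨ e))   [double negation]
≡ (a ∨ ¬b ∨ ¬e ∨ ¬e) ∧ (a ∨ ¬b ∨ e ∨ e)   [distribute ∨ over ∧]
≡ (a ∨ ¬b ∨ ¬e) ∧ (a ∨ ¬b ∨ e)   [simplify]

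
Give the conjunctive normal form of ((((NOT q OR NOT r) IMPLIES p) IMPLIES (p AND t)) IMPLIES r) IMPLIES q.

((((NOT q OR NOT r) IMPLIES p) IMPLIES (p AND t)) IMPLIES r) IMPLIES q
≡ NOT ((((NOT q OR NOT r) IMPLIES p) IMPLIES (p AND t)) IMPLIES r) OR q
≡ NOT (NOT (((NOT q OR NOT r) IMPLIES p) IMPLIES (p AND t)) OR r) OR q
≡ NOT (NOT (NOT ((NOT q OR NOT r) IMPLIES p) OR (p AND t)) OR r) OR q
≡ NOT (NOT (NOT (NOT (NOT q OR NOT r) OR p) OR (p AND t)) OR r) OR q
≡ (NOT NOT (NOT (NOT (NOT q OR NOT r) OR p) OR (p AND t)) AND NOT r) OR q
≡ ((NOT (NOT (NOT q OR NOT r) OR p) OR (p AND t)) AND NOT r) OR q
≡ (((NOT NOT (NOT q OR NOT r) AND NOT p) OR (p AND t)) AND NOT r) OR q
≡ ((((NOT q OR NOT r) AND NOT p) OR (p AND t)) AND NOT r) OR q
≡ (NOT q OR NOT r OR p OR q) AND (NOT q OR NOT r OR t OR q) AND (NOT p OR p OR q) AND (NOT p OR t OR q) AND (NOT r OR q)
≡ (NOT p OR t OR q) AND (NOT r OR q)

(NOT p OR t OR q) AND (NOT r OR q)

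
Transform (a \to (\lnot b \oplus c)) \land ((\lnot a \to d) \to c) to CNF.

(a \to (\lnot b \oplus c)) \land ((\lnot a \to d) \to c)
= (\lnot a \lor (\lnot b \oplus c)) \land ((\lnot a \to d) \to c)   [eliminate \to]
= (\lnot a \lor ((\lnot b \lor c) \land \lnot (\lnot b \land c))) \land ((\lnot a \to d) \to c)   [expand \oplus]
= (\lnot a \lor ((\lnot b \lor c) \land \lnot (\lnot b \land c))) \land (\lnot (\lnot a \to d) \lor c)   [eliminate \to]
= (\lnot a \lor ((\lnot b \lor c) \land \lnot (\lnot b \land c))) \land (\lnot (\lnot \lnot a \lor d) \lor c)   [eliminate \to]
= (\lnot a \lor ((\lnot b \lor c) \land (\lnot \lnot b \lor \lnot c))) \land (\lnot (\lnot \lnot a \lor d) \lor c)   [De Morgan]
= (\lnot a \lor ((\lnot b \lor c) \land (b \lor \lnot c))) \land (\lnot (\lnot \lnot a \lor d) \lor c)   [double negation]
= (\lnot a \lor ((\lnot b \lor c) \land (b \lor \lnot c))) \land ((\lnot \lnot \lnot a \land \lnot d) \lor c)   [De Morgan]
= (\lnot a \lor ((\lnot b \lor c) \land (b \lor \lnot c))) \land ((\lnot a \land \lnot d) \lor c)   [double negation]
= (\lnot a \lor \lnot b \lor c) \land (\lnot a \lor b \lor \lnot c) \land (\lnot a \lor c) \land (\lnot d \lor c)   [distribute \lor over \land]
= (\lnot a \lor b \lor \lnot c) \land (\lnot a \lor c) \land (\lnot d \lor c)   [simplify]

(\lnot a \lor b \lor \lnot c) \land (\lnot a \lor c) \land (\lnot d \lor c)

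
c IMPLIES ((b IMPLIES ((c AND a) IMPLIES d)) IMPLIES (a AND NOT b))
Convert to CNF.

c IMPLIES ((b IMPLIES ((c AND a) IMPLIES d)) IMPLIES (a AND NOT b))
= NOT c OR ((b IMPLIES ((c AND a) IMPLIES d)) IMPLIES (a AND NOT b))   [eliminate IMPLIES]
= NOT c OR NOT (b IMPLIES ((c AND a) IMPLIES d)) OR (a AND NOT b)   [eliminate IMPLIES]
= NOT c OR NOT (NOT b OR ((c AND a) IMPLIES d)) OR (a AND NOT b)   [eliminate IMPLIES]
= NOT c OR NOT (NOT b OR NOT (c AND a) OR d) OR (a AND NOT b)   [eliminate IMPLIES]
= NOT c OR (NOT NOT b AND NOT NOT (c AND a) AND NOT d) OR (a AND NOT b)   [De Morgan]
= NOT c OR (b AND NOT NOT (c AND a) AND NOT d) OR (a AND NOT b)   [double negation]
= NOT c OR (b AND c AND a AND NOT d) OR (a AND NOT b)   [double negation]
= (NOT c OR b OR a) AND (NOT c OR b OR NOT b) AND (NOT c OR c OR a) AND (NOT c OR c OR NOT b) AND (NOT c OR a OR a) AND (NOT c OR a OR NOT b) AND (NOT c OR NOT d OR a) AND (NOT c OR NOT d OR NOT b)   [distribute OR over AND]
= (NOT c OR a) AND (NOT c OR NOT d OR NOT b)   [simplify]

(NOT c OR a) AND (NOT c OR NOT d OR NOT b)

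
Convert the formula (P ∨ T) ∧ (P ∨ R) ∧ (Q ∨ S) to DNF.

(P ∧ Q) ∨ (P ∧ S) ∨ (T ∧ R ∧ Q) ∨ (T ∧ R ∧ S)

(P ∨ T) ∧ (P ∨ R) ∧ (Q ∨ S)
≡ (P ∧ P ∧ Q) ∨ (P ∧ P ∧ S) ∨ (P ∧ R ∧ Q) ∨ (P ∧ R ∧ S) ∨ (T ∧ P ∧ Q) ∨ (T ∧ P ∧ S) ∨ (T ∧ R ∧ Q) ∨ (T ∧ R ∧ S)   — distribute ∧ over ∨
≡ (P ∧ Q) ∨ (P ∧ S) ∨ (T ∧ R ∧ Q) ∨ (T ∧ R ∧ S)   — simplify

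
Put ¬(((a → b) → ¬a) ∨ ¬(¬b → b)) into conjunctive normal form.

a ∧ b

¬(((a → b) → ¬a) ∨ ¬(¬b → b))
≡ ¬(¬(a → b) ∨ ¬a ∨ ¬(¬b → b))   (eliminate →)
≡ ¬(¬(¬a ∨ b) ∨ ¬a ∨ ¬(¬b → b))   (eliminate →)
≡ ¬(¬(¬a ∨ b) ∨ ¬a ∨ ¬(¬¬b ∨ b))   (eliminate →)
≡ ¬¬(¬a ∨ b) ∧ ¬¬a ∧ ¬¬(¬¬b ∨ b)   (De Morgan)
≡ (¬a ∨ b) ∧ ¬¬a ∧ ¬¬(¬¬b ∨ b)   (double negation)
≡ (¬a ∨ b) ∧ a ∧ ¬¬(¬¬b ∨ b)   (double negation)
≡ (¬a ∨ b) ∧ a ∧ (¬¬b ∨ b)   (double negation)
≡ (¬a ∨ b) ∧ a ∧ (b ∨ b)   (double negation)
≡ a ∧ b   (simplify)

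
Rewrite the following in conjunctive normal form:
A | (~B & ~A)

A | (~B & ~A)
= (A | ~B) & (A | ~A)   [distribute | over &]
= A | ~B   [simplify]

A | ~B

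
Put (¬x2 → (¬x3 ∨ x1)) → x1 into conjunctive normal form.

(¬x2 ∨ x1) ∧ (x3 ∨ x1)

(¬x2 → (¬x3 ∨ x1)) → x1
≡ ¬(¬x2 → (¬x3 ∨ x1)) ∨ x1
≡ ¬(¬¬x2 ∨ ¬x3 ∨ x1) ∨ x1
≡ (¬¬¬x2 ∧ ¬¬x3 ∧ ¬x1) ∨ x1
≡ (¬x2 ∧ ¬¬x3 ∧ ¬x1) ∨ x1
≡ (¬x2 ∧ x3 ∧ ¬x1) ∨ x1
≡ (¬x2 ∨ x1) ∧ (x3 ∨ x1) ∧ (¬x1 ∨ x1)
≡ (¬x2 ∨ x1) ∧ (x3 ∨ x1)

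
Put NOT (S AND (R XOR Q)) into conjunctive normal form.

NOT (S AND (R XOR Q))
= NOT (S AND (R OR Q) AND NOT (R AND Q))
= NOT S OR NOT (R OR Q) OR NOT NOT (R AND Q)
= NOT S OR (NOT R AND NOT Q) OR NOT NOT (R AND Q)
= NOT S OR (NOT R AND NOT Q) OR (R AND Q)
= (NOT S OR NOT R OR R) AND (NOT S OR NOT R OR Q) AND (NOT S OR NOT Q OR R) AND (NOT S OR NOT Q OR Q)
= (NOT S OR NOT R OR Q) AND (NOT S OR NOT Q OR R)

(NOT S OR NOT R OR Q) AND (NOT S OR NOT Q OR R)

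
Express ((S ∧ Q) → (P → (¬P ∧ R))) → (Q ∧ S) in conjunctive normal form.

((S ∧ Q) → (P → (¬P ∧ R))) → (Q ∧ S)
≡ ¬((S ∧ Q) → (P → (¬P ∧ R))) ∨ (Q ∧ S)   [eliminate →]
≡ ¬(¬(S ∧ Q) ∨ (P → (¬P ∧ R))) ∨ (Q ∧ S)   [eliminate →]
≡ ¬(¬(S ∧ Q) ∨ ¬P ∨ (¬P ∧ R)) ∨ (Q ∧ S)   [eliminate →]
≡ (¬¬(S ∧ Q) ∧ ¬¬P ∧ ¬(¬P ∧ R)) ∨ (Q ∧ S)   [De Morgan]
≡ (S ∧ Q ∧ ¬¬P ∧ ¬(¬P ∧ R)) ∨ (Q ∧ S)   [double negation]
≡ (S ∧ Q ∧ P ∧ ¬(¬P ∧ R)) ∨ (Q ∧ S)   [double negation]
≡ (S ∧ Q ∧ P ∧ (¬¬P ∨ ¬R)) ∨ (Q ∧ S)   [De Morgan]
≡ (S ∧ Q ∧ P ∧ (P ∨ ¬R)) ∨ (Q ∧ S)   [double negation]
≡ (S ∨ Q) ∧ (S ∨ S) ∧ (Q ∨ Q) ∧ (Q ∨ S) ∧ (P ∨ Q) ∧ (P ∨ S) ∧ (P ∨ ¬R ∨ Q) ∧ (P ∨ ¬R ∨ S)   [distribute ∨ over ∧]
≡ S ∧ Q   [simplify]

S ∧ Q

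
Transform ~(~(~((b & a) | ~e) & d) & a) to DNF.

(~b & e & d) | ~a

~(~(~((b & a) | ~e) & d) & a)
≡ ~~(~((b & a) | ~e) & d) | ~a   [De Morgan]
≡ (~((b & a) | ~e) & d) | ~a   [double negation]
≡ (~(b & a) & ~~e & d) | ~a   [De Morgan]
≡ ((~b | ~a) & ~~e & d) | ~a   [De Morgan]
≡ ((~b | ~a) & e & d) | ~a   [double negation]
≡ (~b & e & d) | (~a & e & d) | ~a   [distribute & over |]
≡ (~b & e & d) | ~a   [simplify]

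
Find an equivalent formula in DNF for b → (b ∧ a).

b → (b ∧ a)
⇔ ¬b ∨ (b ∧ a)   (eliminate →)

¬b ∨ (b ∧ a)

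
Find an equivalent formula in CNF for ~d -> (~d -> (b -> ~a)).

~d -> (~d -> (b -> ~a))
≡ ~~d | (~d -> (b -> ~a))   (eliminate ->)
≡ ~~d | ~~d | (b -> ~a)   (eliminate ->)
≡ ~~d | ~~d | ~b | ~a   (eliminate ->)
≡ d | ~~d | ~b | ~a   (double negation)
≡ d | d | ~b | ~a   (double negation)
≡ d | ~b | ~a   (simplify)

d | ~b | ~a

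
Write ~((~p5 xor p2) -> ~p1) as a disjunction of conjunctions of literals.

(~p5 & ~p2 & p1) | (p5 & p2 & p1)

~((~p5 xor p2) -> ~p1)
⇔ ~(~(~p5 xor p2) | ~p1)   [eliminate ->]
⇔ ~(~((~p5 & ~p2) | (~~p5 & p2)) | ~p1)   [expand xor]
⇔ ~~((~p5 & ~p2) | (~~p5 & p2)) & ~~p1   [De Morgan]
⇔ ((~p5 & ~p2) | (~~p5 & p2)) & ~~p1   [double negation]
⇔ ((~p5 & ~p2) | (p5 & p2)) & ~~p1   [double negation]
⇔ ((~p5 & ~p2) | (p5 & p2)) & p1   [double negation]
⇔ (~p5 & ~p2 & p1) | (p5 & p2 & p1)   [distribute & over |]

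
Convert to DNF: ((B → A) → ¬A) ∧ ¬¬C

((B → A) → ¬A) ∧ ¬¬C
⇔ (¬(B → A) ∨ ¬A) ∧ ¬¬C   — eliminate →
⇔ (¬(¬B ∨ A) ∨ ¬A) ∧ ¬¬C   — eliminate →
⇔ (¬¬B ∧ ¬A ∨ ¬A) ∧ ¬¬C   — De Morgan
⇔ (B ∧ ¬A ∨ ¬A) ∧ ¬¬C   — double negation
⇔ (B ∧ ¬A ∨ ¬A) ∧ C   — double negation
⇔ B ∧ ¬A ∧ C ∨ ¬A ∧ C   — distribute ∧ over ∨
⇔ ¬A ∧ C   — simplify

¬A ∧ C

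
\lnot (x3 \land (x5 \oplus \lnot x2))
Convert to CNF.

\lnot (x3 \land (x5 \oplus \lnot x2))
⇔ \lnot (x3 \land (x5 \lor \lnot x2) \land \lnot (x5 \land \lnot x2))   — expand \oplus
⇔ \lnot x3 \lor \lnot (x5 \lor \lnot x2) \lor \lnot \lnot (x5 \land \lnot x2)   — De Morgan
⇔ \lnot x3 \lor \lnot x5 \land \lnot \lnot x2 \lor \lnot \lnot (x5 \land \lnot x2)   — De Morgan
⇔ \lnot x3 \lor \lnot x5 \land x2 \lor \lnot \lnot (x5 \land \lnot x2)   — double negation
⇔ \lnot x3 \lor \lnot x5 \land x2 \lor x5 \land \lnot x2   — double negation
⇔ (\lnot x3 \lor \lnot x5 \lor x5) \land (\lnot x3 \lor \lnot x5 \lor \lnot x2) \land (\lnot x3 \lor x2 \lor x5) \land (\lnot x3 \lor x2 \lor \lnot x2)   — distribute \lor over \land
⇔ (\lnot x3 \lor \lnot x5 \lor \lnot x2) \land (\lnot x3 \lor x2 \lor x5)   — simplify

(\lnot x3 \lor \lnot x5 \lor \lnot x2) \land (\lnot x3 \lor x2 \lor x5)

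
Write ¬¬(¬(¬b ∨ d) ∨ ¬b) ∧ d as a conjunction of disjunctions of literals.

(¬d ∨ ¬b) ∧ d

¬¬(¬(¬b ∨ d) ∨ ¬b) ∧ d
≡ (¬(¬b ∨ d) ∨ ¬b) ∧ d   [double negation]
≡ ((¬¬b ∧ ¬d) ∨ ¬b) ∧ d   [De Morgan]
≡ ((b ∧ ¬d) ∨ ¬b) ∧ d   [double negation]
≡ (b ∨ ¬b) ∧ (¬d ∨ ¬b) ∧ d   [distribute ∨ over ∧]
≡ (¬d ∨ ¬b) ∧ d   [simplify]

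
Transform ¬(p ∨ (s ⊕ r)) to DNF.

¬p ∧ ¬s ∧ ¬r ∨ ¬p ∧ r ∧ s

¬(p ∨ (s ⊕ r))
⇔ ¬(p ∨ s ∧ ¬r ∨ ¬s ∧ r)   — expand ⊕
⇔ ¬p ∧ ¬(s ∧ ¬r) ∧ ¬(¬s ∧ r)   — De Morgan
⇔ ¬p ∧ (¬s ∨ ¬¬r) ∧ ¬(¬s ∧ r)   — De Morgan
⇔ ¬p ∧ (¬s ∨ r) ∧ ¬(¬s ∧ r)   — double negation
⇔ ¬p ∧ (¬s ∨ r) ∧ (¬¬s ∨ ¬r)   — De Morgan
⇔ ¬p ∧ (¬s ∨ r) ∧ (s ∨ ¬r)   — double negation
⇔ ¬p ∧ ¬s ∧ s ∨ ¬p ∧ ¬s ∧ ¬r ∨ ¬p ∧ r ∧ s ∨ ¬p ∧ r ∧ ¬r   — distribute ∧ over ∨
⇔ ¬p ∧ ¬s ∧ ¬r ∨ ¬p ∧ r ∧ s   — simplify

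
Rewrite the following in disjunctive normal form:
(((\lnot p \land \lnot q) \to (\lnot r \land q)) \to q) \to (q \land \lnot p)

(p \land \lnot q) \lor (q \land \lnot p)

(((\lnot p \land \lnot q) \to (\lnot r \land q)) \to q) \to (q \land \lnot p)
≡ \lnot (((\lnot p \land \lnot q) \to (\lnot r \land q)) \to q) \lor (q \land \lnot p)   [eliminate \to]
≡ \lnot (\lnot ((\lnot p \land \lnot q) \to (\lnot r \land q)) \lor q) \lor (q \land \lnot p)   [eliminate \to]
≡ \lnot (\lnot (\lnot (\lnot p \land \lnot q) \lor (\lnot r \land q)) \lor q) \lor (q \land \lnot p)   [eliminate \to]
≡ (\lnot \lnot (\lnot (\lnot p \land \lnot q) \lor (\lnot r \land q)) \land \lnot q) \lor (q \land \lnot p)   [De Morgan]
≡ ((\lnot (\lnot p \land \lnot q) \lor (\lnot r \land q)) \land \lnot q) \lor (q \land \lnot p)   [double negation]
≡ ((\lnot \lnot p \lor \lnot \lnot q \lor (\lnot r \land q)) \land \lnot q) \lor (q \land \lnot p)   [De Morgan]
≡ ((p \lor \lnot \lnot q \lor (\lnot r \land q)) \land \lnot q) \lor (q \land \lnot p)   [double negation]
≡ ((p \lor q \lor (\lnot r \land q)) \land \lnot q) \lor (q \land \lnot p)   [double negation]
≡ (p \land \lnot q) \lor (q \land \lnot q) \lor (\lnot r \land q \land \lnot q) \lor (q \land \lnot p)   [distribute \land over \lor]
≡ (p \land \lnot q) \lor (q \land \lnot p)   [simplify]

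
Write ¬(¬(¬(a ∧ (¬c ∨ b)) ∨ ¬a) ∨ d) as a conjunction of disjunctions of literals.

¬(¬(¬(a ∧ (¬c ∨ b)) ∨ ¬a) ∨ d)
⇔ ¬¬(¬(a ∧ (¬c ∨ b)) ∨ ¬a) ∧ ¬d   [De Morgan]
⇔ (¬(a ∧ (¬c ∨ b)) ∨ ¬a) ∧ ¬d   [double negation]
⇔ (¬a ∨ ¬(¬c ∨ b) ∨ ¬a) ∧ ¬d   [De Morgan]
⇔ (¬a ∨ (¬¬c ∧ ¬b) ∨ ¬a) ∧ ¬d   [De Morgan]
⇔ (¬a ∨ (c ∧ ¬b) ∨ ¬a) ∧ ¬d   [double negation]
⇔ (¬a ∨ c ∨ ¬a) ∧ (¬a ∨ ¬b ∨ ¬a) ∧ ¬d   [distribute ∨ over ∧]
⇔ (¬a ∨ c) ∧ (¬a ∨ ¬b) ∧ ¬d   [simplify]

(¬a ∨ c) ∧ (¬a ∨ ¬b) ∧ ¬d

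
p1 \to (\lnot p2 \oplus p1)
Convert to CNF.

\lnot p1 \lor p2

p1 \to (\lnot p2 \oplus p1)
= \lnot p1 \lor (\lnot p2 \oplus p1)
= \lnot p1 \lor ((\lnot p2 \lor p1) \land \lnot (\lnot p2 \land p1))
= \lnot p1 \lor ((\lnot p2 \lor p1) \land (\lnot \lnot p2 \lor \lnot p1))
= \lnot p1 \lor ((\lnot p2 \lor p1) \land (p2 \lor \lnot p1))
= (\lnot p1 \lor \lnot p2 \lor p1) \land (\lnot p1 \lor p2 \lor \lnot p1)
= \lnot p1 \lor p2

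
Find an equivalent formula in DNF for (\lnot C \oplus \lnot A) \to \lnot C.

(C \land A) \lor \lnot C

(\lnot C \oplus \lnot A) \to \lnot C
= \lnot (\lnot C \oplus \lnot A) \lor \lnot C   (eliminate \to)
= \lnot ((\lnot C \land \lnot \lnot A) \lor (\lnot \lnot C \land \lnot A)) \lor \lnot C   (expand \oplus)
= (\lnot (\lnot C \land \lnot \lnot A) \land \lnot (\lnot \lnot C \land \lnot A)) \lor \lnot C   (De Morgan)
= ((\lnot \lnot C \lor \lnot \lnot \lnot A) \land \lnot (\lnot \lnot C \land \lnot A)) \lor \lnot C   (De Morgan)
= ((C \lor \lnot \lnot \lnot A) \land \lnot (\lnot \lnot C \land \lnot A)) \lor \lnot C   (double negation)
= ((C \lor \lnot A) \land \lnot (\lnot \lnot C \land \lnot A)) \lor \lnot C   (double negation)
= ((C \lor \lnot A) \land (\lnot \lnot \lnot C \lor \lnot \lnot A)) \lor \lnot C   (De Morgan)
= ((C \lor \lnot A) \land (\lnot C \lor \lnot \lnot A)) \lor \lnot C   (double negation)
= ((C \lor \lnot A) \land (\lnot C \lor A)) \lor \lnot C   (double negation)
= (C \land \lnot C) \lor (C \land A) \lor (\lnot A \land \lnot C) \lor (\lnot A \land A) \lor \lnot C   (distribute \land over \lor)
= (C \land A) \lor \lnot C   (simplify)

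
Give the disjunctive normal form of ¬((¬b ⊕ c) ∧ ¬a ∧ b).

¬((¬b ⊕ c) ∧ ¬a ∧ b)
= ¬(((¬b ∧ ¬c) ∨ (¬¬b ∧ c)) ∧ ¬a ∧ b)
= ¬((¬b ∧ ¬c) ∨ (¬¬b ∧ c)) ∨ ¬¬a ∨ ¬b
= (¬(¬b ∧ ¬c) ∧ ¬(¬¬b ∧ c)) ∨ ¬¬a ∨ ¬b
= ((¬¬b ∨ ¬¬c) ∧ ¬(¬¬b ∧ c)) ∨ ¬¬a ∨ ¬b
= ((b ∨ ¬¬c) ∧ ¬(¬¬b ∧ c)) ∨ ¬¬a ∨ ¬b
= ((b ∨ c) ∧ ¬(¬¬b ∧ c)) ∨ ¬¬a ∨ ¬b
= ((b ∨ c) ∧ (¬¬¬b ∨ ¬c)) ∨ ¬¬a ∨ ¬b
= ((b ∨ c) ∧ (¬b ∨ ¬c)) ∨ ¬¬a ∨ ¬b
= ((b ∨ c) ∧ (¬b ∨ ¬c)) ∨ a ∨ ¬b
= (b ∧ ¬b) ∨ (b ∧ ¬c) ∨ (c ∧ ¬b) ∨ (c ∧ ¬c) ∨ a ∨ ¬b
= (b ∧ ¬c) ∨ a ∨ ¬b

(b ∧ ¬c) ∨ a ∨ ¬b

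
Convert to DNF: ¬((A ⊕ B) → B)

¬((A ⊕ B) → B)
≡ ¬(¬(A ⊕ B) ∨ B)   — eliminate →
≡ ¬(¬((A ∧ ¬B) ∨ (¬A ∧ B)) ∨ B)   — expand ⊕
≡ ¬¬((A ∧ ¬B) ∨ (¬A ∧ B)) ∧ ¬B   — De Morgan
≡ ((A ∧ ¬B) ∨ (¬A ∧ B)) ∧ ¬B   — double negation
≡ (A ∧ ¬B ∧ ¬B) ∨ (¬A ∧ B ∧ ¬B)   — distribute ∧ over ∨
≡ A ∧ ¬B   — simplify

A ∧ ¬B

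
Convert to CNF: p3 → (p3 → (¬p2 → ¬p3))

¬p3 ∨ p2

p3 → (p3 → (¬p2 → ¬p3))
= ¬p3 ∨ (p3 → (¬p2 → ¬p3))
= ¬p3 ∨ ¬p3 ∨ (¬p2 → ¬p3)
= ¬p3 ∨ ¬p3 ∨ ¬¬p2 ∨ ¬p3
= ¬p3 ∨ ¬p3 ∨ p2 ∨ ¬p3
= ¬p3 ∨ p2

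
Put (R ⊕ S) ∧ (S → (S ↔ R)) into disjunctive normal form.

R ∧ ¬S

(R ⊕ S) ∧ (S → (S ↔ R))
= ((R ∧ ¬S) ∨ (¬R ∧ S)) ∧ (S → (S ↔ R))   (expand ⊕)
= ((R ∧ ¬S) ∨ (¬R ∧ S)) ∧ (¬S ∨ (S ↔ R))   (eliminate →)
= ((R ∧ ¬S) ∨ (¬R ∧ S)) ∧ (¬S ∨ ((S → R) ∧ (R → S)))   (eliminate ↔)
= ((R ∧ ¬S) ∨ (¬R ∧ S)) ∧ (¬S ∨ ((¬S ∨ R) ∧ (R → S)))   (eliminate →)
= ((R ∧ ¬S) ∨ (¬R ∧ S)) ∧ (¬S ∨ ((¬S ∨ R) ∧ (¬R ∨ S)))   (eliminate →)
= (R ∧ ¬S ∧ ¬S) ∨ (R ∧ ¬S ∧ ¬S ∧ ¬R) ∨ (R ∧ ¬S ∧ ¬S ∧ S) ∨ (R ∧ ¬S ∧ R ∧ ¬R) ∨ (R ∧ ¬S ∧ R ∧ S) ∨ (¬R ∧ S ∧ ¬S) ∨ (¬R ∧ S ∧ ¬S ∧ ¬R) ∨ (¬R ∧ S ∧ ¬S ∧ S) ∨ (¬R ∧ S ∧ R ∧ ¬R) ∨ (¬R ∧ S ∧ R ∧ S)   (distribute ∧ over ∨)
= R ∧ ¬S   (simplify)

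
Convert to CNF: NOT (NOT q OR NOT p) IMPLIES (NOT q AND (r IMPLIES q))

NOT q OR NOT p

NOT (NOT q OR NOT p) IMPLIES (NOT q AND (r IMPLIES q))
≡ NOT NOT (NOT q OR NOT p) OR (NOT q AND (r IMPLIES q))   — eliminate IMPLIES
≡ NOT NOT (NOT q OR NOT p) OR (NOT q AND (NOT r OR q))   — eliminate IMPLIES
≡ NOT q OR NOT p OR (NOT q AND (NOT r OR q))   — double negation
≡ (NOT q OR NOT p OR NOT q) AND (NOT q OR NOT p OR NOT r OR q)   — distribute OR over AND
≡ NOT q OR NOT p   — simplify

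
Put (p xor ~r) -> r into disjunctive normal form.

(~r & p) | r

(p xor ~r) -> r
≡ ~(p xor ~r) | r   (eliminate ->)
≡ ~((p & ~~r) | (~p & ~r)) | r   (expand xor)
≡ (~(p & ~~r) & ~(~p & ~r)) | r   (De Morgan)
≡ ((~p | ~~~r) & ~(~p & ~r)) | r   (De Morgan)
≡ ((~p | ~r) & ~(~p & ~r)) | r   (double negation)
≡ ((~p | ~r) & (~~p | ~~r)) | r   (De Morgan)
≡ ((~p | ~r) & (p | ~~r)) | r   (double negation)
≡ ((~p | ~r) & (p | r)) | r   (double negation)
≡ (~p & p) | (~p & r) | (~r & p) | (~r & r) | r   (distribute & over |)
≡ (~r & p) | r   (simplify)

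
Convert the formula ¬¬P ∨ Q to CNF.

¬¬P ∨ Q
≡ P ∨ Q   [double negation]

P ∨ Q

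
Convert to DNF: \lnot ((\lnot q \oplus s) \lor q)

\lnot ((\lnot q \oplus s) \lor q)
≡ \lnot ((\lnot q \land \lnot s) \lor (\lnot \lnot q \land s) \lor q)   — expand \oplus
≡ \lnot (\lnot q \land \lnot s) \land \lnot (\lnot \lnot q \land s) \land \lnot q   — De Morgan
≡ (\lnot \lnot q \lor \lnot \lnot s) \land \lnot (\lnot \lnot q \land s) \land \lnot q   — De Morgan
≡ (q \lor \lnot \lnot s) \land \lnot (\lnot \lnot q \land s) \land \lnot q   — double negation
≡ (q \lor s) \land \lnot (\lnot \lnot q \land s) \land \lnot q   — double negation
≡ (q \lor s) \land (\lnot \lnot \lnot q \lor \lnot s) \land \lnot q   — De Morgan
≡ (q \lor s) \land (\lnot q \lor \lnot s) \land \lnot q   — double negation
≡ (q \land \lnot q \land \lnot q) \lor (q \land \lnot s \land \lnot q) \lor (s \land \lnot q \land \lnot q) \lor (s \land \lnot s \land \lnot q)   — distribute \land over \lor
≡ s \land \lnot q   — simplify

s \land \lnot q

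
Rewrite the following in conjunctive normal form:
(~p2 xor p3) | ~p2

~p2 | p3

(~p2 xor p3) | ~p2
≡ ((~p2 | p3) & ~(~p2 & p3)) | ~p2   [expand xor]
≡ ((~p2 | p3) & (~~p2 | ~p3)) | ~p2   [De Morgan]
≡ ((~p2 | p3) & (p2 | ~p3)) | ~p2   [double negation]
≡ (~p2 | p3 | ~p2) & (p2 | ~p3 | ~p2)   [distribute | over &]
≡ ~p2 | p3   [simplify]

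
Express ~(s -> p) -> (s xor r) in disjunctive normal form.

~s | p | (s & ~r)

~(s -> p) -> (s xor r)
⇔ ~~(s -> p) | (s xor r)   — eliminate ->
⇔ ~~(~s | p) | (s xor r)   — eliminate ->
⇔ ~~(~s | p) | (s & ~r) | (~s & r)   — expand xor
⇔ ~s | p | (s & ~r) | (~s & r)   — double negation
⇔ ~s | p | (s & ~r)   — simplify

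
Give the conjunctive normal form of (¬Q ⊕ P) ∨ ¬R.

(¬Q ⊕ P) ∨ ¬R
⇔ ((¬Q ∨ P) ∧ ¬(¬Q ∧ P)) ∨ ¬R   [expand ⊕]
⇔ ((¬Q ∨ P) ∧ (¬¬Q ∨ ¬P)) ∨ ¬R   [De Morgan]
⇔ ((¬Q ∨ P) ∧ (Q ∨ ¬P)) ∨ ¬R   [double negation]
⇔ (¬Q ∨ P ∨ ¬R) ∧ (Q ∨ ¬P ∨ ¬R)   [distribute ∨ over ∧]

(¬Q ∨ P ∨ ¬R) ∧ (Q ∨ ¬P ∨ ¬R)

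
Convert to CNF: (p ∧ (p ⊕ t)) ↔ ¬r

(¬p ∨ t ∨ ¬r) ∧ (r ∨ p) ∧ (r ∨ ¬p ∨ ¬t)

(p ∧ (p ⊕ t)) ↔ ¬r
= ((p ∧ (p ⊕ t)) → ¬r) ∧ (¬r → (p ∧ (p ⊕ t)))   [eliminate ↔]
= (¬(p ∧ (p ⊕ t)) ∨ ¬r) ∧ (¬r → (p ∧ (p ⊕ t)))   [eliminate →]
= (¬(p ∧ (p ∨ t) ∧ ¬(p ∧ t)) ∨ ¬r) ∧ (¬r → (p ∧ (p ⊕ t)))   [expand ⊕]
= (¬(p ∧ (p ∨ t) ∧ ¬(p ∧ t)) ∨ ¬r) ∧ (¬¬r ∨ (p ∧ (p ⊕ t)))   [eliminate →]
= (¬(p ∧ (p ∨ t) ∧ ¬(p ∧ t)) ∨ ¬r) ∧ (¬¬r ∨ (p ∧ (p ∨ t) ∧ ¬(p ∧ t)))   [expand ⊕]
= (¬p ∨ ¬(p ∨ t) ∨ ¬¬(p ∧ t) ∨ ¬r) ∧ (¬¬r ∨ (p ∧ (p ∨ t) ∧ ¬(p ∧ t)))   [De Morgan]
= (¬p ∨ (¬p ∧ ¬t) ∨ ¬¬(p ∧ t) ∨ ¬r) ∧ (¬¬r ∨ (p ∧ (p ∨ t) ∧ ¬(p ∧ t)))   [De Morgan]
= (¬p ∨ (¬p ∧ ¬t) ∨ (p ∧ t) ∨ ¬r) ∧ (¬¬r ∨ (p ∧ (p ∨ t) ∧ ¬(p ∧ t)))   [double negation]
= (¬p ∨ (¬p ∧ ¬t) ∨ (p ∧ t) ∨ ¬r) ∧ (r ∨ (p ∧ (p ∨ t) ∧ ¬(p ∧ t)))   [double negation]
= (¬p ∨ (¬p ∧ ¬t) ∨ (p ∧ t) ∨ ¬r) ∧ (r ∨ (p ∧ (p ∨ t) ∧ (¬p ∨ ¬t)))   [De Morgan]
= (¬p ∨ ¬p ∨ p ∨ ¬r) ∧ (¬p ∨ ¬p ∨ t ∨ ¬r) ∧ (¬p ∨ ¬t ∨ p ∨ ¬r) ∧ (¬p ∨ ¬t ∨ t ∨ ¬r) ∧ (r ∨ p) ∧ (r ∨ p ∨ t) ∧ (r ∨ ¬p ∨ ¬t)   [distribute ∨ over ∧]
= (¬p ∨ t ∨ ¬r) ∧ (r ∨ p) ∧ (r ∨ ¬p ∨ ¬t)   [simplify]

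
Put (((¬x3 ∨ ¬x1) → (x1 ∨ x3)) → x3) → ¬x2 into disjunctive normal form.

(((¬x3 ∨ ¬x1) → (x1 ∨ x3)) → x3) → ¬x2
⇔ ¬(((¬x3 ∨ ¬x1) → (x1 ∨ x3)) → x3) ∨ ¬x2
⇔ ¬(¬((¬x3 ∨ ¬x1) → (x1 ∨ x3)) ∨ x3) ∨ ¬x2
⇔ ¬(¬(¬(¬x3 ∨ ¬x1) ∨ x1 ∨ x3) ∨ x3) ∨ ¬x2
⇔ (¬¬(¬(¬x3 ∨ ¬x1) ∨ x1 ∨ x3) ∧ ¬x3) ∨ ¬x2
⇔ ((¬(¬x3 ∨ ¬x1) ∨ x1 ∨ x3) ∧ ¬x3) ∨ ¬x2
⇔ (((¬¬x3 ∧ ¬¬x1) ∨ x1 ∨ x3) ∧ ¬x3) ∨ ¬x2
⇔ (((x3 ∧ ¬¬x1) ∨ x1 ∨ x3) ∧ ¬x3) ∨ ¬x2
⇔ (((x3 ∧ x1) ∨ x1 ∨ x3) ∧ ¬x3) ∨ ¬x2
⇔ (x3 ∧ x1 ∧ ¬x3) ∨ (x1 ∧ ¬x3) ∨ (x3 ∧ ¬x3) ∨ ¬x2
⇔ (x1 ∧ ¬x3) ∨ ¬x2

(x1 ∧ ¬x3) ∨ ¬x2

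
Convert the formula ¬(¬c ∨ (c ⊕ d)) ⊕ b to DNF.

¬(¬c ∨ (c ⊕ d)) ⊕ b
≡ (¬(¬c ∨ (c ⊕ d)) ∧ ¬b) ∨ (¬¬(¬c ∨ (c ⊕ d)) ∧ b)   [expand ⊕]
≡ (¬(¬c ∨ (c ∧ ¬d) ∨ (¬c ∧ d)) ∧ ¬b) ∨ (¬¬(¬c ∨ (c ⊕ d)) ∧ b)   [expand ⊕]
≡ (¬(¬c ∨ (c ∧ ¬d) ∨ (¬c ∧ d)) ∧ ¬b) ∨ (¬¬(¬c ∨ (c ∧ ¬d) ∨ (¬c ∧ d)) ∧ b)   [expand ⊕]
≡ (¬¬c ∧ ¬(c ∧ ¬d) ∧ ¬(¬c ∧ d) ∧ ¬b) ∨ (¬¬(¬c ∨ (c ∧ ¬d) ∨ (¬c ∧ d)) ∧ b)   [De Morgan]
≡ (c ∧ ¬(c ∧ ¬d) ∧ ¬(¬c ∧ d) ∧ ¬b) ∨ (¬¬(¬c ∨ (c ∧ ¬d) ∨ (¬c ∧ d)) ∧ b)   [double negation]
≡ (c ∧ (¬c ∨ ¬¬d) ∧ ¬(¬c ∧ d) ∧ ¬b) ∨ (¬¬(¬c ∨ (c ∧ ¬d) ∨ (¬c ∧ d)) ∧ b)   [De Morgan]
≡ (c ∧ (¬c ∨ d) ∧ ¬(¬c ∧ d) ∧ ¬b) ∨ (¬¬(¬c ∨ (c ∧ ¬d) ∨ (¬c ∧ d)) ∧ b)   [double negation]
≡ (c ∧ (¬c ∨ d) ∧ (¬¬c ∨ ¬d) ∧ ¬b) ∨ (¬¬(¬c ∨ (c ∧ ¬d) ∨ (¬c ∧ d)) ∧ b)   [De Morgan]
≡ (c ∧ (¬c ∨ d) ∧ (c ∨ ¬d) ∧ ¬b) ∨ (¬¬(¬c ∨ (c ∧ ¬d) ∨ (¬c ∧ d)) ∧ b)   [double negation]
≡ (c ∧ (¬c ∨ d) ∧ (c ∨ ¬d) ∧ ¬b) ∨ ((¬c ∨ (c ∧ ¬d) ∨ (¬c ∧ d)) ∧ b)   [double negation]
≡ (c ∧ ¬c ∧ c ∧ ¬b) ∨ (c ∧ ¬c ∧ ¬d ∧ ¬b) ∨ (c ∧ d ∧ c ∧ ¬b) ∨ (c ∧ d ∧ ¬d ∧ ¬b) ∨ (¬c ∧ b) ∨ (c ∧ ¬d ∧ b) ∨ (¬c ∧ d ∧ b)   [distribute ∧ over ∨]
≡ (c ∧ d ∧ ¬b) ∨ (¬c ∧ b) ∨ (c ∧ ¬d ∧ b)   [simplify]

(c ∧ d ∧ ¬b) ∨ (¬c ∧ b) ∨ (c ∧ ¬d ∧ b)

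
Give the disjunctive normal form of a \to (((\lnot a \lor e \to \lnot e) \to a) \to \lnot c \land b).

a \to (((\lnot a \lor e \to \lnot e) \to a) \to \lnot c \land b)
≡ \lnot a \lor (((\lnot a \lor e \to \lnot e) \to a) \to \lnot c \land b)
≡ \lnot a \lor \lnot ((\lnot a \lor e \to \lnot e) \to a) \lor \lnot c \land b
≡ \lnot a \lor \lnot (\lnot (\lnot a \lor e \to \lnot e) \lor a) \lor \lnot c \land b
≡ \lnot a \lor \lnot (\lnot (\lnot (\lnot a \lor e) \lor \lnot e) \lor a) \lor \lnot c \land b
≡ \lnot a \lor \lnot \lnot (\lnot (\lnot a \lor e) \lor \lnot e) \land \lnot a \lor \lnot c \land b
≡ \lnot a \lor (\lnot (\lnot a \lor e) \lor \lnot e) \land \lnot a \lor \lnot c \land b
≡ \lnot a \lor (\lnot \lnot a \land \lnot e \lor \lnot e) \land \lnot a \lor \lnot c \land b
≡ \lnot a \lor (a \land \lnot e \lor \lnot e) \land \lnot a \lor \lnot c \land b
≡ \lnot a \lor a \land \lnot e \land \lnot a \lor \lnot e \land \lnot a \lor \lnot c \land b
≡ \lnot a \lor \lnot c \land b

\lnot a \lor \lnot c \land b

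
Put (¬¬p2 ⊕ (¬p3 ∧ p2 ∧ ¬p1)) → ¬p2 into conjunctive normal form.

(¬¬p2 ⊕ (¬p3 ∧ p2 ∧ ¬p1)) → ¬p2
≡ ¬(¬¬p2 ⊕ (¬p3 ∧ p2 ∧ ¬p1)) ∨ ¬p2   [eliminate →]
≡ ¬((¬¬p2 ∨ (¬p3 ∧ p2 ∧ ¬p1)) ∧ ¬(¬¬p2 ∧ ¬p3 ∧ p2 ∧ ¬p1)) ∨ ¬p2   [expand ⊕]
≡ ¬(¬¬p2 ∨ (¬p3 ∧ p2 ∧ ¬p1)) ∨ ¬¬(¬¬p2 ∧ ¬p3 ∧ p2 ∧ ¬p1) ∨ ¬p2   [De Morgan]
≡ (¬¬¬p2 ∧ ¬(¬p3 ∧ p2 ∧ ¬p1)) ∨ ¬¬(¬¬p2 ∧ ¬p3 ∧ p2 ∧ ¬p1) ∨ ¬p2   [De Morgan]
≡ (¬p2 ∧ ¬(¬p3 ∧ p2 ∧ ¬p1)) ∨ ¬¬(¬¬p2 ∧ ¬p3 ∧ p2 ∧ ¬p1) ∨ ¬p2   [double negation]
≡ (¬p2 ∧ (¬¬p3 ∨ ¬p2 ∨ ¬¬p1)) ∨ ¬¬(¬¬p2 ∧ ¬p3 ∧ p2 ∧ ¬p1) ∨ ¬p2   [De Morgan]
≡ (¬p2 ∧ (p3 ∨ ¬p2 ∨ ¬¬p1)) ∨ ¬¬(¬¬p2 ∧ ¬p3 ∧ p2 ∧ ¬p1) ∨ ¬p2   [double negation]
≡ (¬p2 ∧ (p3 ∨ ¬p2 ∨ p1)) ∨ ¬¬(¬¬p2 ∧ ¬p3 ∧ p2 ∧ ¬p1) ∨ ¬p2   [double negation]
≡ (¬p2 ∧ (p3 ∨ ¬p2 ∨ p1)) ∨ (¬¬p2 ∧ ¬p3 ∧ p2 ∧ ¬p1) ∨ ¬p2   [double negation]
≡ (¬p2 ∧ (p3 ∨ ¬p2 ∨ p1)) ∨ (p2 ∧ ¬p3 ∧ p2 ∧ ¬p1) ∨ ¬p2   [double negation]
≡ (¬p2 ∨ p2 ∨ ¬p2) ∧ (¬p2 ∨ ¬p3 ∨ ¬p2) ∧ (¬p2 ∨ p2 ∨ ¬p2) ∧ (¬p2 ∨ ¬p1 ∨ ¬p2) ∧ (p3 ∨ ¬p2 ∨ p1 ∨ p2 ∨ ¬p2) ∧ (p3 ∨ ¬p2 ∨ p1 ∨ ¬p3 ∨ ¬p2) ∧ (p3 ∨ ¬p2 ∨ p1 ∨ p2 ∨ ¬p2) ∧ (p3 ∨ ¬p2 ∨ p1 ∨ ¬p1 ∨ ¬p2)   [distribute ∨ over ∧]
≡ (¬p2 ∨ ¬p3) ∧ (¬p2 ∨ ¬p1)   [simplify]

(¬p2 ∨ ¬p3) ∧ (¬p2 ∨ ¬p1)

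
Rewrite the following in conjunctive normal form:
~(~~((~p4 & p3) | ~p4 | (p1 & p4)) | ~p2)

p4 & (~p1 | ~p4) & p2

~(~~((~p4 & p3) | ~p4 | (p1 & p4)) | ~p2)
≡ ~~~((~p4 & p3) | ~p4 | (p1 & p4)) & ~~p2   [De Morgan]
≡ ~((~p4 & p3) | ~p4 | (p1 & p4)) & ~~p2   [double negation]
≡ ~(~p4 & p3) & ~~p4 & ~(p1 & p4) & ~~p2   [De Morgan]
≡ (~~p4 | ~p3) & ~~p4 & ~(p1 & p4) & ~~p2   [De Morgan]
≡ (p4 | ~p3) & ~~p4 & ~(p1 & p4) & ~~p2   [double negation]
≡ (p4 | ~p3) & p4 & ~(p1 & p4) & ~~p2   [double negation]
≡ (p4 | ~p3) & p4 & (~p1 | ~p4) & ~~p2   [De Morgan]
≡ (p4 | ~p3) & p4 & (~p1 | ~p4) & p2   [double negation]
≡ p4 & (~p1 | ~p4) & p2   [simplify]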